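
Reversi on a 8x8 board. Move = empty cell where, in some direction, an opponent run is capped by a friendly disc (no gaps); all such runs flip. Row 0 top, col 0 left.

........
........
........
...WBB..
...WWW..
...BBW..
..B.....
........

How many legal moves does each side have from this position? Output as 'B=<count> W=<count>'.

Answer: B=6 W=10

Derivation:
-- B to move --
(2,2): no bracket -> illegal
(2,3): flips 2 -> legal
(2,4): no bracket -> illegal
(3,2): flips 2 -> legal
(3,6): flips 1 -> legal
(4,2): no bracket -> illegal
(4,6): no bracket -> illegal
(5,2): flips 1 -> legal
(5,6): flips 2 -> legal
(6,4): no bracket -> illegal
(6,5): flips 2 -> legal
(6,6): no bracket -> illegal
B mobility = 6
-- W to move --
(2,3): flips 1 -> legal
(2,4): flips 1 -> legal
(2,5): flips 2 -> legal
(2,6): flips 1 -> legal
(3,6): flips 2 -> legal
(4,2): no bracket -> illegal
(4,6): no bracket -> illegal
(5,1): no bracket -> illegal
(5,2): flips 2 -> legal
(6,1): no bracket -> illegal
(6,3): flips 2 -> legal
(6,4): flips 1 -> legal
(6,5): flips 1 -> legal
(7,1): flips 2 -> legal
(7,2): no bracket -> illegal
(7,3): no bracket -> illegal
W mobility = 10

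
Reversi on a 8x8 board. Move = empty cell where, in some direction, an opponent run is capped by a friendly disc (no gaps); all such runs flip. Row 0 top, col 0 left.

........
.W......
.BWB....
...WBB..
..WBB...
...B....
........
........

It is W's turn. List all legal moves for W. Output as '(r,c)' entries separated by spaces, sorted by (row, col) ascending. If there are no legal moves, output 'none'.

(1,0): no bracket -> illegal
(1,2): no bracket -> illegal
(1,3): flips 1 -> legal
(1,4): no bracket -> illegal
(2,0): flips 1 -> legal
(2,4): flips 1 -> legal
(2,5): no bracket -> illegal
(2,6): no bracket -> illegal
(3,0): no bracket -> illegal
(3,1): flips 1 -> legal
(3,2): no bracket -> illegal
(3,6): flips 2 -> legal
(4,5): flips 2 -> legal
(4,6): no bracket -> illegal
(5,2): no bracket -> illegal
(5,4): no bracket -> illegal
(5,5): flips 1 -> legal
(6,2): no bracket -> illegal
(6,3): flips 2 -> legal
(6,4): flips 1 -> legal

Answer: (1,3) (2,0) (2,4) (3,1) (3,6) (4,5) (5,5) (6,3) (6,4)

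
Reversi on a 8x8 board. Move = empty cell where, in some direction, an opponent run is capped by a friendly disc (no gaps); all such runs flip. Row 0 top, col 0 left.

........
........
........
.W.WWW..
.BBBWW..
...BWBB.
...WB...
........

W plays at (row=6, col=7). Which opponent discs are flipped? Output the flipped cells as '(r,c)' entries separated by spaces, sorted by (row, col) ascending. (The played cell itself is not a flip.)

Answer: (5,6)

Derivation:
Dir NW: opp run (5,6) capped by W -> flip
Dir N: first cell '.' (not opp) -> no flip
Dir NE: edge -> no flip
Dir W: first cell '.' (not opp) -> no flip
Dir E: edge -> no flip
Dir SW: first cell '.' (not opp) -> no flip
Dir S: first cell '.' (not opp) -> no flip
Dir SE: edge -> no flip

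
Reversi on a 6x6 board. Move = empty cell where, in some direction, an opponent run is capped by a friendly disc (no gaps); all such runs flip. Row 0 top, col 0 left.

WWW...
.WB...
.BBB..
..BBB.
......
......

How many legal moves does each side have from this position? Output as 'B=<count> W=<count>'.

-- B to move --
(0,3): no bracket -> illegal
(1,0): flips 1 -> legal
(1,3): no bracket -> illegal
(2,0): no bracket -> illegal
B mobility = 1
-- W to move --
(0,3): no bracket -> illegal
(1,0): no bracket -> illegal
(1,3): flips 1 -> legal
(1,4): no bracket -> illegal
(2,0): no bracket -> illegal
(2,4): no bracket -> illegal
(2,5): no bracket -> illegal
(3,0): no bracket -> illegal
(3,1): flips 1 -> legal
(3,5): no bracket -> illegal
(4,1): no bracket -> illegal
(4,2): flips 3 -> legal
(4,3): no bracket -> illegal
(4,4): flips 2 -> legal
(4,5): flips 3 -> legal
W mobility = 5

Answer: B=1 W=5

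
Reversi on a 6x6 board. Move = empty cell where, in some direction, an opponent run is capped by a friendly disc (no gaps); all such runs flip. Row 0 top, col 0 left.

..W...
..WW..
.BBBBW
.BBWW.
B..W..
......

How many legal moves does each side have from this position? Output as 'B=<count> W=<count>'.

-- B to move --
(0,1): flips 1 -> legal
(0,3): flips 2 -> legal
(0,4): flips 1 -> legal
(1,1): no bracket -> illegal
(1,4): no bracket -> illegal
(1,5): no bracket -> illegal
(3,5): flips 2 -> legal
(4,2): flips 1 -> legal
(4,4): flips 2 -> legal
(4,5): flips 1 -> legal
(5,2): no bracket -> illegal
(5,3): flips 2 -> legal
(5,4): flips 1 -> legal
B mobility = 9
-- W to move --
(1,0): flips 2 -> legal
(1,1): flips 1 -> legal
(1,4): flips 1 -> legal
(1,5): flips 1 -> legal
(2,0): flips 4 -> legal
(3,0): flips 3 -> legal
(3,5): flips 1 -> legal
(4,1): no bracket -> illegal
(4,2): flips 2 -> legal
(5,0): no bracket -> illegal
(5,1): no bracket -> illegal
W mobility = 8

Answer: B=9 W=8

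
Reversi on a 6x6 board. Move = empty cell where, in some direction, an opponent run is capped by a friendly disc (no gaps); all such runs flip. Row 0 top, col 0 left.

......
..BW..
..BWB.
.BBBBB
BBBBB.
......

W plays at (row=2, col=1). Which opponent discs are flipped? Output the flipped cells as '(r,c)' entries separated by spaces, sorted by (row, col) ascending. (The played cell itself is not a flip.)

Answer: (2,2)

Derivation:
Dir NW: first cell '.' (not opp) -> no flip
Dir N: first cell '.' (not opp) -> no flip
Dir NE: opp run (1,2), next='.' -> no flip
Dir W: first cell '.' (not opp) -> no flip
Dir E: opp run (2,2) capped by W -> flip
Dir SW: first cell '.' (not opp) -> no flip
Dir S: opp run (3,1) (4,1), next='.' -> no flip
Dir SE: opp run (3,2) (4,3), next='.' -> no flip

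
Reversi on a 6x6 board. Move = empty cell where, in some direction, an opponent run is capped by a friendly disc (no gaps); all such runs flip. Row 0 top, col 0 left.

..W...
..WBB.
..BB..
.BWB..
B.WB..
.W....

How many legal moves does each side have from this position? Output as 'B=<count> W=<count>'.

Answer: B=6 W=8

Derivation:
-- B to move --
(0,1): flips 1 -> legal
(0,3): no bracket -> illegal
(1,1): flips 1 -> legal
(2,1): flips 1 -> legal
(4,1): flips 2 -> legal
(5,0): no bracket -> illegal
(5,2): flips 2 -> legal
(5,3): flips 1 -> legal
B mobility = 6
-- W to move --
(0,3): no bracket -> illegal
(0,4): no bracket -> illegal
(0,5): flips 2 -> legal
(1,1): no bracket -> illegal
(1,5): flips 2 -> legal
(2,0): flips 1 -> legal
(2,1): no bracket -> illegal
(2,4): flips 2 -> legal
(2,5): no bracket -> illegal
(3,0): flips 1 -> legal
(3,4): flips 2 -> legal
(4,1): no bracket -> illegal
(4,4): flips 1 -> legal
(5,0): no bracket -> illegal
(5,2): no bracket -> illegal
(5,3): no bracket -> illegal
(5,4): flips 1 -> legal
W mobility = 8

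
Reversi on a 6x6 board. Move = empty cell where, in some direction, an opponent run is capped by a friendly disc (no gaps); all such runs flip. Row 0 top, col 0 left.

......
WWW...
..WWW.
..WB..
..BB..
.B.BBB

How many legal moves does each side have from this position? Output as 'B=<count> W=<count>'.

Answer: B=6 W=3

Derivation:
-- B to move --
(0,0): flips 2 -> legal
(0,1): no bracket -> illegal
(0,2): flips 3 -> legal
(0,3): no bracket -> illegal
(1,3): flips 1 -> legal
(1,4): no bracket -> illegal
(1,5): flips 1 -> legal
(2,0): no bracket -> illegal
(2,1): flips 1 -> legal
(2,5): no bracket -> illegal
(3,1): flips 1 -> legal
(3,4): no bracket -> illegal
(3,5): no bracket -> illegal
(4,1): no bracket -> illegal
B mobility = 6
-- W to move --
(3,1): no bracket -> illegal
(3,4): flips 1 -> legal
(4,0): no bracket -> illegal
(4,1): no bracket -> illegal
(4,4): flips 1 -> legal
(4,5): no bracket -> illegal
(5,0): no bracket -> illegal
(5,2): flips 1 -> legal
W mobility = 3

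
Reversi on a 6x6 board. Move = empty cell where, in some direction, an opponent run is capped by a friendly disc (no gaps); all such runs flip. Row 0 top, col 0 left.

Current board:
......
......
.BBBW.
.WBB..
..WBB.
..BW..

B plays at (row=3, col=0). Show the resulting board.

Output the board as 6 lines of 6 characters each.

Place B at (3,0); scan 8 dirs for brackets.
Dir NW: edge -> no flip
Dir N: first cell '.' (not opp) -> no flip
Dir NE: first cell 'B' (not opp) -> no flip
Dir W: edge -> no flip
Dir E: opp run (3,1) capped by B -> flip
Dir SW: edge -> no flip
Dir S: first cell '.' (not opp) -> no flip
Dir SE: first cell '.' (not opp) -> no flip
All flips: (3,1)

Answer: ......
......
.BBBW.
BBBB..
..WBB.
..BW..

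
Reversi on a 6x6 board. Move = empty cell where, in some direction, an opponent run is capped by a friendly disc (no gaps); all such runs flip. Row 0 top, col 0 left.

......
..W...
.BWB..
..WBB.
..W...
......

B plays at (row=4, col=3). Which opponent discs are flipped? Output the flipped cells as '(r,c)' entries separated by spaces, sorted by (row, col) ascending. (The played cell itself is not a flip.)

Answer: (3,2)

Derivation:
Dir NW: opp run (3,2) capped by B -> flip
Dir N: first cell 'B' (not opp) -> no flip
Dir NE: first cell 'B' (not opp) -> no flip
Dir W: opp run (4,2), next='.' -> no flip
Dir E: first cell '.' (not opp) -> no flip
Dir SW: first cell '.' (not opp) -> no flip
Dir S: first cell '.' (not opp) -> no flip
Dir SE: first cell '.' (not opp) -> no flip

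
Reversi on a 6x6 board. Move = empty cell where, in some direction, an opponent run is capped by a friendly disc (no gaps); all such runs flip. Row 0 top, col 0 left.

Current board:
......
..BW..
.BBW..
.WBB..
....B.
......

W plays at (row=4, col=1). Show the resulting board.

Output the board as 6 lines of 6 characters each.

Place W at (4,1); scan 8 dirs for brackets.
Dir NW: first cell '.' (not opp) -> no flip
Dir N: first cell 'W' (not opp) -> no flip
Dir NE: opp run (3,2) capped by W -> flip
Dir W: first cell '.' (not opp) -> no flip
Dir E: first cell '.' (not opp) -> no flip
Dir SW: first cell '.' (not opp) -> no flip
Dir S: first cell '.' (not opp) -> no flip
Dir SE: first cell '.' (not opp) -> no flip
All flips: (3,2)

Answer: ......
..BW..
.BBW..
.WWB..
.W..B.
......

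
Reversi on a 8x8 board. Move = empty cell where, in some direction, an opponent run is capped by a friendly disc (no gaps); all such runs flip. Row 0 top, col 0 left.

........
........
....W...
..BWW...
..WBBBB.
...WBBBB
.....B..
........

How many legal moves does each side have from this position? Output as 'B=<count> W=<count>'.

-- B to move --
(1,3): no bracket -> illegal
(1,4): flips 2 -> legal
(1,5): no bracket -> illegal
(2,2): flips 1 -> legal
(2,3): flips 2 -> legal
(2,5): flips 1 -> legal
(3,1): no bracket -> illegal
(3,5): flips 2 -> legal
(4,1): flips 1 -> legal
(5,1): no bracket -> illegal
(5,2): flips 2 -> legal
(6,2): flips 1 -> legal
(6,3): flips 1 -> legal
(6,4): no bracket -> illegal
B mobility = 9
-- W to move --
(2,1): no bracket -> illegal
(2,2): flips 1 -> legal
(2,3): no bracket -> illegal
(3,1): flips 1 -> legal
(3,5): flips 1 -> legal
(3,6): no bracket -> illegal
(3,7): no bracket -> illegal
(4,1): no bracket -> illegal
(4,7): flips 4 -> legal
(5,2): flips 1 -> legal
(6,3): no bracket -> illegal
(6,4): flips 2 -> legal
(6,6): flips 2 -> legal
(6,7): flips 2 -> legal
(7,4): no bracket -> illegal
(7,5): no bracket -> illegal
(7,6): no bracket -> illegal
W mobility = 8

Answer: B=9 W=8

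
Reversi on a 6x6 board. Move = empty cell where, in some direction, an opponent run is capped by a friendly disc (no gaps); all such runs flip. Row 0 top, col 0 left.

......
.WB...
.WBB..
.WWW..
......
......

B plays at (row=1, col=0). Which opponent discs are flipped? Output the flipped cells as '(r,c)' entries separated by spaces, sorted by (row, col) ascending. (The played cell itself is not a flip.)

Answer: (1,1)

Derivation:
Dir NW: edge -> no flip
Dir N: first cell '.' (not opp) -> no flip
Dir NE: first cell '.' (not opp) -> no flip
Dir W: edge -> no flip
Dir E: opp run (1,1) capped by B -> flip
Dir SW: edge -> no flip
Dir S: first cell '.' (not opp) -> no flip
Dir SE: opp run (2,1) (3,2), next='.' -> no flip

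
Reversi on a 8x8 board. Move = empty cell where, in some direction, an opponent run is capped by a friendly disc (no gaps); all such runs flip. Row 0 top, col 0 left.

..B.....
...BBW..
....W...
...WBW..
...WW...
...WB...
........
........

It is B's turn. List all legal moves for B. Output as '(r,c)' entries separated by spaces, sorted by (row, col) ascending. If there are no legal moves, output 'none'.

(0,4): no bracket -> illegal
(0,5): no bracket -> illegal
(0,6): no bracket -> illegal
(1,6): flips 1 -> legal
(2,2): no bracket -> illegal
(2,3): no bracket -> illegal
(2,5): no bracket -> illegal
(2,6): no bracket -> illegal
(3,2): flips 2 -> legal
(3,6): flips 1 -> legal
(4,2): no bracket -> illegal
(4,5): no bracket -> illegal
(4,6): flips 2 -> legal
(5,2): flips 2 -> legal
(5,5): no bracket -> illegal
(6,2): no bracket -> illegal
(6,3): no bracket -> illegal
(6,4): no bracket -> illegal

Answer: (1,6) (3,2) (3,6) (4,6) (5,2)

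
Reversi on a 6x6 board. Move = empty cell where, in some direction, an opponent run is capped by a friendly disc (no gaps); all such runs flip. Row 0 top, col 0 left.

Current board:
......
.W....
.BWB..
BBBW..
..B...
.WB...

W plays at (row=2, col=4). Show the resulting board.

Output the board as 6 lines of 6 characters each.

Place W at (2,4); scan 8 dirs for brackets.
Dir NW: first cell '.' (not opp) -> no flip
Dir N: first cell '.' (not opp) -> no flip
Dir NE: first cell '.' (not opp) -> no flip
Dir W: opp run (2,3) capped by W -> flip
Dir E: first cell '.' (not opp) -> no flip
Dir SW: first cell 'W' (not opp) -> no flip
Dir S: first cell '.' (not opp) -> no flip
Dir SE: first cell '.' (not opp) -> no flip
All flips: (2,3)

Answer: ......
.W....
.BWWW.
BBBW..
..B...
.WB...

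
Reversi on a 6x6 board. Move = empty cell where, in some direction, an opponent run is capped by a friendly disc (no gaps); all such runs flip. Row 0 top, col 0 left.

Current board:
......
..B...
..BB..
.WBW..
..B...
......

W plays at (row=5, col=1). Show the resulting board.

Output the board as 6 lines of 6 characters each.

Answer: ......
..B...
..BB..
.WBW..
..W...
.W....

Derivation:
Place W at (5,1); scan 8 dirs for brackets.
Dir NW: first cell '.' (not opp) -> no flip
Dir N: first cell '.' (not opp) -> no flip
Dir NE: opp run (4,2) capped by W -> flip
Dir W: first cell '.' (not opp) -> no flip
Dir E: first cell '.' (not opp) -> no flip
Dir SW: edge -> no flip
Dir S: edge -> no flip
Dir SE: edge -> no flip
All flips: (4,2)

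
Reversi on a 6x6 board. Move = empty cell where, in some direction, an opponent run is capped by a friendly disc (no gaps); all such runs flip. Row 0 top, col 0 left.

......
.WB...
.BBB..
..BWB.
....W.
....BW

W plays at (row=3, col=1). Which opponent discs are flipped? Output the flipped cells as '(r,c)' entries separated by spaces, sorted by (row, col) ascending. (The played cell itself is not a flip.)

Answer: (2,1) (3,2)

Derivation:
Dir NW: first cell '.' (not opp) -> no flip
Dir N: opp run (2,1) capped by W -> flip
Dir NE: opp run (2,2), next='.' -> no flip
Dir W: first cell '.' (not opp) -> no flip
Dir E: opp run (3,2) capped by W -> flip
Dir SW: first cell '.' (not opp) -> no flip
Dir S: first cell '.' (not opp) -> no flip
Dir SE: first cell '.' (not opp) -> no flip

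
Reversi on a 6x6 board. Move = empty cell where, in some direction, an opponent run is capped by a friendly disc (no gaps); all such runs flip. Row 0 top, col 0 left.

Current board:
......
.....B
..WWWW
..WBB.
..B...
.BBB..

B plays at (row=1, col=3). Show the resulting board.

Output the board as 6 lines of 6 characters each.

Answer: ......
...B.B
..WBWW
..WBB.
..B...
.BBB..

Derivation:
Place B at (1,3); scan 8 dirs for brackets.
Dir NW: first cell '.' (not opp) -> no flip
Dir N: first cell '.' (not opp) -> no flip
Dir NE: first cell '.' (not opp) -> no flip
Dir W: first cell '.' (not opp) -> no flip
Dir E: first cell '.' (not opp) -> no flip
Dir SW: opp run (2,2), next='.' -> no flip
Dir S: opp run (2,3) capped by B -> flip
Dir SE: opp run (2,4), next='.' -> no flip
All flips: (2,3)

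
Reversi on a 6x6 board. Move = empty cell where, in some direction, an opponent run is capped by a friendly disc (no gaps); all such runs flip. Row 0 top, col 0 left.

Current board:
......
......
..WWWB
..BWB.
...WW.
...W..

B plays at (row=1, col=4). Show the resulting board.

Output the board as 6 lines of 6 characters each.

Answer: ......
....B.
..WBBB
..BWB.
...WW.
...W..

Derivation:
Place B at (1,4); scan 8 dirs for brackets.
Dir NW: first cell '.' (not opp) -> no flip
Dir N: first cell '.' (not opp) -> no flip
Dir NE: first cell '.' (not opp) -> no flip
Dir W: first cell '.' (not opp) -> no flip
Dir E: first cell '.' (not opp) -> no flip
Dir SW: opp run (2,3) capped by B -> flip
Dir S: opp run (2,4) capped by B -> flip
Dir SE: first cell 'B' (not opp) -> no flip
All flips: (2,3) (2,4)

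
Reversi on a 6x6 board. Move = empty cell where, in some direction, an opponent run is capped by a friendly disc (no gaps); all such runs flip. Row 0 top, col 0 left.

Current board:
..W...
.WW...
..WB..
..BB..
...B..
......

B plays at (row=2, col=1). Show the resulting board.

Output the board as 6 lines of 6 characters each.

Answer: ..W...
.WW...
.BBB..
..BB..
...B..
......

Derivation:
Place B at (2,1); scan 8 dirs for brackets.
Dir NW: first cell '.' (not opp) -> no flip
Dir N: opp run (1,1), next='.' -> no flip
Dir NE: opp run (1,2), next='.' -> no flip
Dir W: first cell '.' (not opp) -> no flip
Dir E: opp run (2,2) capped by B -> flip
Dir SW: first cell '.' (not opp) -> no flip
Dir S: first cell '.' (not opp) -> no flip
Dir SE: first cell 'B' (not opp) -> no flip
All flips: (2,2)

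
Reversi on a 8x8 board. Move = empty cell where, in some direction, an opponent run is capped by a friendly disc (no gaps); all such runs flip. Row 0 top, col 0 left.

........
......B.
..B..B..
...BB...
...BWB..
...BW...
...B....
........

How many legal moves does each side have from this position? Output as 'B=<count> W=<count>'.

Answer: B=4 W=9

Derivation:
-- B to move --
(3,5): flips 1 -> legal
(5,5): flips 2 -> legal
(6,4): flips 2 -> legal
(6,5): flips 1 -> legal
B mobility = 4
-- W to move --
(0,5): no bracket -> illegal
(0,6): no bracket -> illegal
(0,7): no bracket -> illegal
(1,1): flips 2 -> legal
(1,2): no bracket -> illegal
(1,3): no bracket -> illegal
(1,4): no bracket -> illegal
(1,5): no bracket -> illegal
(1,7): no bracket -> illegal
(2,1): no bracket -> illegal
(2,3): no bracket -> illegal
(2,4): flips 1 -> legal
(2,6): no bracket -> illegal
(2,7): no bracket -> illegal
(3,1): no bracket -> illegal
(3,2): flips 1 -> legal
(3,5): no bracket -> illegal
(3,6): flips 1 -> legal
(4,2): flips 1 -> legal
(4,6): flips 1 -> legal
(5,2): flips 1 -> legal
(5,5): no bracket -> illegal
(5,6): no bracket -> illegal
(6,2): flips 1 -> legal
(6,4): no bracket -> illegal
(7,2): flips 1 -> legal
(7,3): no bracket -> illegal
(7,4): no bracket -> illegal
W mobility = 9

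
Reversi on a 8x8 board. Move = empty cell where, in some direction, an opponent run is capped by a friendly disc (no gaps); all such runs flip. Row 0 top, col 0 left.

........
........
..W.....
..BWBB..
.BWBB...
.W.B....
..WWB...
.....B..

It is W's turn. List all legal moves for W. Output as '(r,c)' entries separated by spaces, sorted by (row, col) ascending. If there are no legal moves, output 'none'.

(2,1): no bracket -> illegal
(2,3): no bracket -> illegal
(2,4): no bracket -> illegal
(2,5): no bracket -> illegal
(2,6): flips 3 -> legal
(3,0): no bracket -> illegal
(3,1): flips 2 -> legal
(3,6): flips 2 -> legal
(4,0): flips 1 -> legal
(4,5): flips 2 -> legal
(4,6): no bracket -> illegal
(5,0): no bracket -> illegal
(5,2): no bracket -> illegal
(5,4): no bracket -> illegal
(5,5): flips 1 -> legal
(6,5): flips 1 -> legal
(6,6): no bracket -> illegal
(7,3): no bracket -> illegal
(7,4): no bracket -> illegal
(7,6): no bracket -> illegal

Answer: (2,6) (3,1) (3,6) (4,0) (4,5) (5,5) (6,5)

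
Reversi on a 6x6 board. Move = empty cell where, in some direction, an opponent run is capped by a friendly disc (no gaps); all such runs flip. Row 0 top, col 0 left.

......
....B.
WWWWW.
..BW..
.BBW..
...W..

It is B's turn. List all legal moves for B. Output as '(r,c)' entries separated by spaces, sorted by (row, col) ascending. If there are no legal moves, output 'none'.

Answer: (1,0) (1,2) (1,5) (3,4) (4,4) (5,4)

Derivation:
(1,0): flips 1 -> legal
(1,1): no bracket -> illegal
(1,2): flips 1 -> legal
(1,3): no bracket -> illegal
(1,5): flips 2 -> legal
(2,5): no bracket -> illegal
(3,0): no bracket -> illegal
(3,1): no bracket -> illegal
(3,4): flips 2 -> legal
(3,5): no bracket -> illegal
(4,4): flips 1 -> legal
(5,2): no bracket -> illegal
(5,4): flips 1 -> legal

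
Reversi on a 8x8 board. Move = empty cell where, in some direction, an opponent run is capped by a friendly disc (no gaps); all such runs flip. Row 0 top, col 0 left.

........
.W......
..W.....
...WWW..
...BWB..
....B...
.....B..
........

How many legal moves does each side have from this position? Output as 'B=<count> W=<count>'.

-- B to move --
(0,0): no bracket -> illegal
(0,1): no bracket -> illegal
(0,2): no bracket -> illegal
(1,0): no bracket -> illegal
(1,2): no bracket -> illegal
(1,3): no bracket -> illegal
(2,0): no bracket -> illegal
(2,1): no bracket -> illegal
(2,3): flips 2 -> legal
(2,4): flips 2 -> legal
(2,5): flips 2 -> legal
(2,6): no bracket -> illegal
(3,1): no bracket -> illegal
(3,2): no bracket -> illegal
(3,6): no bracket -> illegal
(4,2): no bracket -> illegal
(4,6): no bracket -> illegal
(5,3): no bracket -> illegal
(5,5): no bracket -> illegal
B mobility = 3
-- W to move --
(3,2): no bracket -> illegal
(3,6): no bracket -> illegal
(4,2): flips 1 -> legal
(4,6): flips 1 -> legal
(5,2): flips 1 -> legal
(5,3): flips 1 -> legal
(5,5): flips 1 -> legal
(5,6): flips 1 -> legal
(6,3): no bracket -> illegal
(6,4): flips 1 -> legal
(6,6): no bracket -> illegal
(7,4): no bracket -> illegal
(7,5): no bracket -> illegal
(7,6): no bracket -> illegal
W mobility = 7

Answer: B=3 W=7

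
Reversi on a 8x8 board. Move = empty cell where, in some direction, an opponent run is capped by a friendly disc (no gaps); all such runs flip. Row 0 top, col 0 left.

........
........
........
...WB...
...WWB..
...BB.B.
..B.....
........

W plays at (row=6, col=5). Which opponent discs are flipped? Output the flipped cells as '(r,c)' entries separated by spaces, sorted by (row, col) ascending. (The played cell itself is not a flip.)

Answer: (5,4)

Derivation:
Dir NW: opp run (5,4) capped by W -> flip
Dir N: first cell '.' (not opp) -> no flip
Dir NE: opp run (5,6), next='.' -> no flip
Dir W: first cell '.' (not opp) -> no flip
Dir E: first cell '.' (not opp) -> no flip
Dir SW: first cell '.' (not opp) -> no flip
Dir S: first cell '.' (not opp) -> no flip
Dir SE: first cell '.' (not opp) -> no flip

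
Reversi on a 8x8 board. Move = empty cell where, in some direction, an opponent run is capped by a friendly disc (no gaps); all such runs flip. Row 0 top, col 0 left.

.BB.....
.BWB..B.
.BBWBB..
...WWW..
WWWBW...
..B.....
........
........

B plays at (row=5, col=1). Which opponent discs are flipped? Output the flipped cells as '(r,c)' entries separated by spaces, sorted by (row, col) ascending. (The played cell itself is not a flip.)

Answer: (3,3) (4,2)

Derivation:
Dir NW: opp run (4,0), next=edge -> no flip
Dir N: opp run (4,1), next='.' -> no flip
Dir NE: opp run (4,2) (3,3) capped by B -> flip
Dir W: first cell '.' (not opp) -> no flip
Dir E: first cell 'B' (not opp) -> no flip
Dir SW: first cell '.' (not opp) -> no flip
Dir S: first cell '.' (not opp) -> no flip
Dir SE: first cell '.' (not opp) -> no flip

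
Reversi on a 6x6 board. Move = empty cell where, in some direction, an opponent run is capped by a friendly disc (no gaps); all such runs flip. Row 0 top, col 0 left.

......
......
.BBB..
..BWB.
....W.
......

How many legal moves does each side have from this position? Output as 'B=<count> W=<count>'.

Answer: B=3 W=5

Derivation:
-- B to move --
(2,4): no bracket -> illegal
(3,5): no bracket -> illegal
(4,2): no bracket -> illegal
(4,3): flips 1 -> legal
(4,5): no bracket -> illegal
(5,3): no bracket -> illegal
(5,4): flips 1 -> legal
(5,5): flips 2 -> legal
B mobility = 3
-- W to move --
(1,0): no bracket -> illegal
(1,1): flips 1 -> legal
(1,2): no bracket -> illegal
(1,3): flips 1 -> legal
(1,4): no bracket -> illegal
(2,0): no bracket -> illegal
(2,4): flips 1 -> legal
(2,5): no bracket -> illegal
(3,0): no bracket -> illegal
(3,1): flips 1 -> legal
(3,5): flips 1 -> legal
(4,1): no bracket -> illegal
(4,2): no bracket -> illegal
(4,3): no bracket -> illegal
(4,5): no bracket -> illegal
W mobility = 5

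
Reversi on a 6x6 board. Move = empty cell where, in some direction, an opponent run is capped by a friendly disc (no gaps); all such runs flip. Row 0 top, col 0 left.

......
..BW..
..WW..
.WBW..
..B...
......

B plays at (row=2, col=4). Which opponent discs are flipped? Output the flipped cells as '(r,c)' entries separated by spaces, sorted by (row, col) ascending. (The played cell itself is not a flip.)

Dir NW: opp run (1,3), next='.' -> no flip
Dir N: first cell '.' (not opp) -> no flip
Dir NE: first cell '.' (not opp) -> no flip
Dir W: opp run (2,3) (2,2), next='.' -> no flip
Dir E: first cell '.' (not opp) -> no flip
Dir SW: opp run (3,3) capped by B -> flip
Dir S: first cell '.' (not opp) -> no flip
Dir SE: first cell '.' (not opp) -> no flip

Answer: (3,3)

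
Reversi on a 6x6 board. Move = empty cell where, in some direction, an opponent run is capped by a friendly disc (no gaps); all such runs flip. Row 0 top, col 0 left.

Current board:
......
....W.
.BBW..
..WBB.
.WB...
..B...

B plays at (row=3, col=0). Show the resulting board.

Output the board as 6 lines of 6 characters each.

Answer: ......
....W.
.BBW..
B.WBB.
.BB...
..B...

Derivation:
Place B at (3,0); scan 8 dirs for brackets.
Dir NW: edge -> no flip
Dir N: first cell '.' (not opp) -> no flip
Dir NE: first cell 'B' (not opp) -> no flip
Dir W: edge -> no flip
Dir E: first cell '.' (not opp) -> no flip
Dir SW: edge -> no flip
Dir S: first cell '.' (not opp) -> no flip
Dir SE: opp run (4,1) capped by B -> flip
All flips: (4,1)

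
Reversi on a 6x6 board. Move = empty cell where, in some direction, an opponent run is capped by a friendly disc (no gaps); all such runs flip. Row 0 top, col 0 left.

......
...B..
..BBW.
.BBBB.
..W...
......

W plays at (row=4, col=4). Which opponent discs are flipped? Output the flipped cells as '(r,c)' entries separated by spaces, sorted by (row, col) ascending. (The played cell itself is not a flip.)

Dir NW: opp run (3,3) (2,2), next='.' -> no flip
Dir N: opp run (3,4) capped by W -> flip
Dir NE: first cell '.' (not opp) -> no flip
Dir W: first cell '.' (not opp) -> no flip
Dir E: first cell '.' (not opp) -> no flip
Dir SW: first cell '.' (not opp) -> no flip
Dir S: first cell '.' (not opp) -> no flip
Dir SE: first cell '.' (not opp) -> no flip

Answer: (3,4)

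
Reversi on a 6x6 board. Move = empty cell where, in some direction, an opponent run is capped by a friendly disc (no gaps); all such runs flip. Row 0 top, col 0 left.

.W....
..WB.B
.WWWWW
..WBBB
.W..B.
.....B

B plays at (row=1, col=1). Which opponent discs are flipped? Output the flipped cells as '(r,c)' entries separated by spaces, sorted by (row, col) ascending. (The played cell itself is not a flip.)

Answer: (1,2) (2,2)

Derivation:
Dir NW: first cell '.' (not opp) -> no flip
Dir N: opp run (0,1), next=edge -> no flip
Dir NE: first cell '.' (not opp) -> no flip
Dir W: first cell '.' (not opp) -> no flip
Dir E: opp run (1,2) capped by B -> flip
Dir SW: first cell '.' (not opp) -> no flip
Dir S: opp run (2,1), next='.' -> no flip
Dir SE: opp run (2,2) capped by B -> flip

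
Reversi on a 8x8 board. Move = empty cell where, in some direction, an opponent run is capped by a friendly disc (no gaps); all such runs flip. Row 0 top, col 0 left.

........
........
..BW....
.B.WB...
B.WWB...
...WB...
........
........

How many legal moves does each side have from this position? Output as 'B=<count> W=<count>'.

Answer: B=7 W=8

Derivation:
-- B to move --
(1,2): flips 1 -> legal
(1,3): no bracket -> illegal
(1,4): no bracket -> illegal
(2,4): flips 1 -> legal
(3,2): flips 2 -> legal
(4,1): flips 2 -> legal
(5,1): no bracket -> illegal
(5,2): flips 2 -> legal
(6,2): flips 1 -> legal
(6,3): no bracket -> illegal
(6,4): flips 2 -> legal
B mobility = 7
-- W to move --
(1,1): flips 1 -> legal
(1,2): no bracket -> illegal
(1,3): no bracket -> illegal
(2,0): flips 1 -> legal
(2,1): flips 1 -> legal
(2,4): no bracket -> illegal
(2,5): flips 1 -> legal
(3,0): no bracket -> illegal
(3,2): no bracket -> illegal
(3,5): flips 2 -> legal
(4,1): no bracket -> illegal
(4,5): flips 2 -> legal
(5,0): no bracket -> illegal
(5,1): no bracket -> illegal
(5,5): flips 2 -> legal
(6,3): no bracket -> illegal
(6,4): no bracket -> illegal
(6,5): flips 1 -> legal
W mobility = 8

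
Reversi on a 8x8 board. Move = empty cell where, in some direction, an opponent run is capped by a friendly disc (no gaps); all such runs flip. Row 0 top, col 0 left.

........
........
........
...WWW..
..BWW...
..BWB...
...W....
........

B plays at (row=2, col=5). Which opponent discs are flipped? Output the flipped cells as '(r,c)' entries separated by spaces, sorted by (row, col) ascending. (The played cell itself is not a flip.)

Answer: (3,4) (4,3)

Derivation:
Dir NW: first cell '.' (not opp) -> no flip
Dir N: first cell '.' (not opp) -> no flip
Dir NE: first cell '.' (not opp) -> no flip
Dir W: first cell '.' (not opp) -> no flip
Dir E: first cell '.' (not opp) -> no flip
Dir SW: opp run (3,4) (4,3) capped by B -> flip
Dir S: opp run (3,5), next='.' -> no flip
Dir SE: first cell '.' (not opp) -> no flip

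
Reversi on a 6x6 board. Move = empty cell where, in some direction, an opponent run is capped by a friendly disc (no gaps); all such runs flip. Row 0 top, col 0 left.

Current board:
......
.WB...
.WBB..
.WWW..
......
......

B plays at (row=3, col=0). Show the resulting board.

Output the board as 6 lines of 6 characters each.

Place B at (3,0); scan 8 dirs for brackets.
Dir NW: edge -> no flip
Dir N: first cell '.' (not opp) -> no flip
Dir NE: opp run (2,1) capped by B -> flip
Dir W: edge -> no flip
Dir E: opp run (3,1) (3,2) (3,3), next='.' -> no flip
Dir SW: edge -> no flip
Dir S: first cell '.' (not opp) -> no flip
Dir SE: first cell '.' (not opp) -> no flip
All flips: (2,1)

Answer: ......
.WB...
.BBB..
BWWW..
......
......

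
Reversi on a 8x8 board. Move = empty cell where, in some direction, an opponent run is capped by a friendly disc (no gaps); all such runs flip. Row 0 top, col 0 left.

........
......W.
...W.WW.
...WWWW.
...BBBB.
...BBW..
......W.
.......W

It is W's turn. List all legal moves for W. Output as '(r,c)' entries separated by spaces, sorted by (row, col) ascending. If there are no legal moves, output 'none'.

(3,2): no bracket -> illegal
(3,7): flips 1 -> legal
(4,2): no bracket -> illegal
(4,7): no bracket -> illegal
(5,2): flips 3 -> legal
(5,6): flips 2 -> legal
(5,7): flips 1 -> legal
(6,2): flips 2 -> legal
(6,3): flips 4 -> legal
(6,4): flips 2 -> legal
(6,5): no bracket -> illegal

Answer: (3,7) (5,2) (5,6) (5,7) (6,2) (6,3) (6,4)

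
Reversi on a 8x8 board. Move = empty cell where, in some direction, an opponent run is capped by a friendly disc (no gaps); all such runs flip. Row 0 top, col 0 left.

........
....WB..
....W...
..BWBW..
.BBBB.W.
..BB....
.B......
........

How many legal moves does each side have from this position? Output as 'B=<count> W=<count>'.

-- B to move --
(0,3): no bracket -> illegal
(0,4): flips 2 -> legal
(0,5): no bracket -> illegal
(1,3): flips 1 -> legal
(2,2): flips 1 -> legal
(2,3): flips 1 -> legal
(2,5): no bracket -> illegal
(2,6): flips 1 -> legal
(3,6): flips 1 -> legal
(3,7): no bracket -> illegal
(4,5): no bracket -> illegal
(4,7): no bracket -> illegal
(5,5): no bracket -> illegal
(5,6): no bracket -> illegal
(5,7): no bracket -> illegal
B mobility = 6
-- W to move --
(0,4): no bracket -> illegal
(0,5): no bracket -> illegal
(0,6): flips 1 -> legal
(1,6): flips 1 -> legal
(2,1): no bracket -> illegal
(2,2): no bracket -> illegal
(2,3): no bracket -> illegal
(2,5): no bracket -> illegal
(2,6): no bracket -> illegal
(3,0): no bracket -> illegal
(3,1): flips 1 -> legal
(4,0): no bracket -> illegal
(4,5): no bracket -> illegal
(5,0): no bracket -> illegal
(5,1): flips 1 -> legal
(5,4): flips 2 -> legal
(5,5): flips 1 -> legal
(6,0): no bracket -> illegal
(6,2): flips 2 -> legal
(6,3): flips 2 -> legal
(6,4): no bracket -> illegal
(7,0): no bracket -> illegal
(7,1): no bracket -> illegal
(7,2): no bracket -> illegal
W mobility = 8

Answer: B=6 W=8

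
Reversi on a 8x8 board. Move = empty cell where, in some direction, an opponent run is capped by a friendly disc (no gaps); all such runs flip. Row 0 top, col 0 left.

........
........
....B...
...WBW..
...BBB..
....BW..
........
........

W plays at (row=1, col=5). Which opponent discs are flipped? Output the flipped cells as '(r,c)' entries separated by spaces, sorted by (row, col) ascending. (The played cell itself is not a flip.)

Answer: (2,4)

Derivation:
Dir NW: first cell '.' (not opp) -> no flip
Dir N: first cell '.' (not opp) -> no flip
Dir NE: first cell '.' (not opp) -> no flip
Dir W: first cell '.' (not opp) -> no flip
Dir E: first cell '.' (not opp) -> no flip
Dir SW: opp run (2,4) capped by W -> flip
Dir S: first cell '.' (not opp) -> no flip
Dir SE: first cell '.' (not opp) -> no flip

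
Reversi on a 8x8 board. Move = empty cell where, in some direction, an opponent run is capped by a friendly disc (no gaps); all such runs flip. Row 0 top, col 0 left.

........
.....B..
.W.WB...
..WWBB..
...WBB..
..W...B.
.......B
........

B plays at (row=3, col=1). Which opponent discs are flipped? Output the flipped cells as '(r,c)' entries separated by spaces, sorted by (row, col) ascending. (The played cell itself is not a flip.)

Dir NW: first cell '.' (not opp) -> no flip
Dir N: opp run (2,1), next='.' -> no flip
Dir NE: first cell '.' (not opp) -> no flip
Dir W: first cell '.' (not opp) -> no flip
Dir E: opp run (3,2) (3,3) capped by B -> flip
Dir SW: first cell '.' (not opp) -> no flip
Dir S: first cell '.' (not opp) -> no flip
Dir SE: first cell '.' (not opp) -> no flip

Answer: (3,2) (3,3)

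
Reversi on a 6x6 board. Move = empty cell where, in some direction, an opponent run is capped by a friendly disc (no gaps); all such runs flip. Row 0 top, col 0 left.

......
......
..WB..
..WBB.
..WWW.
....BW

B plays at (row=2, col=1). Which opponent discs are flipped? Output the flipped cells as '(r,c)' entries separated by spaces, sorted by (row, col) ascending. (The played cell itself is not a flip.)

Dir NW: first cell '.' (not opp) -> no flip
Dir N: first cell '.' (not opp) -> no flip
Dir NE: first cell '.' (not opp) -> no flip
Dir W: first cell '.' (not opp) -> no flip
Dir E: opp run (2,2) capped by B -> flip
Dir SW: first cell '.' (not opp) -> no flip
Dir S: first cell '.' (not opp) -> no flip
Dir SE: opp run (3,2) (4,3) capped by B -> flip

Answer: (2,2) (3,2) (4,3)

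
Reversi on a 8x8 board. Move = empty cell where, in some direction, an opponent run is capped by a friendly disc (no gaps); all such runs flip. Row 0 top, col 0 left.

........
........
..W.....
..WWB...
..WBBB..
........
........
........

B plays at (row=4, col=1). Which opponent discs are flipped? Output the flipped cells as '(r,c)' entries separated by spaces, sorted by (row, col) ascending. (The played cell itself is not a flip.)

Dir NW: first cell '.' (not opp) -> no flip
Dir N: first cell '.' (not opp) -> no flip
Dir NE: opp run (3,2), next='.' -> no flip
Dir W: first cell '.' (not opp) -> no flip
Dir E: opp run (4,2) capped by B -> flip
Dir SW: first cell '.' (not opp) -> no flip
Dir S: first cell '.' (not opp) -> no flip
Dir SE: first cell '.' (not opp) -> no flip

Answer: (4,2)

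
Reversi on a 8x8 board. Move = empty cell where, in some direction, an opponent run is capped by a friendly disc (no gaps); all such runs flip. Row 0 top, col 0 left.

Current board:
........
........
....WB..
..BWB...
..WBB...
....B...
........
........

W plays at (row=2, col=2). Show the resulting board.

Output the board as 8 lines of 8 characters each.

Place W at (2,2); scan 8 dirs for brackets.
Dir NW: first cell '.' (not opp) -> no flip
Dir N: first cell '.' (not opp) -> no flip
Dir NE: first cell '.' (not opp) -> no flip
Dir W: first cell '.' (not opp) -> no flip
Dir E: first cell '.' (not opp) -> no flip
Dir SW: first cell '.' (not opp) -> no flip
Dir S: opp run (3,2) capped by W -> flip
Dir SE: first cell 'W' (not opp) -> no flip
All flips: (3,2)

Answer: ........
........
..W.WB..
..WWB...
..WBB...
....B...
........
........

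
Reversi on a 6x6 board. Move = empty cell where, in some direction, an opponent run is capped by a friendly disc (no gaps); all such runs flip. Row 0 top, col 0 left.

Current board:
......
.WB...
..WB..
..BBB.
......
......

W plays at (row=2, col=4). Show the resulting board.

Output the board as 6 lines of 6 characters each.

Answer: ......
.WB...
..WWW.
..BBB.
......
......

Derivation:
Place W at (2,4); scan 8 dirs for brackets.
Dir NW: first cell '.' (not opp) -> no flip
Dir N: first cell '.' (not opp) -> no flip
Dir NE: first cell '.' (not opp) -> no flip
Dir W: opp run (2,3) capped by W -> flip
Dir E: first cell '.' (not opp) -> no flip
Dir SW: opp run (3,3), next='.' -> no flip
Dir S: opp run (3,4), next='.' -> no flip
Dir SE: first cell '.' (not opp) -> no flip
All flips: (2,3)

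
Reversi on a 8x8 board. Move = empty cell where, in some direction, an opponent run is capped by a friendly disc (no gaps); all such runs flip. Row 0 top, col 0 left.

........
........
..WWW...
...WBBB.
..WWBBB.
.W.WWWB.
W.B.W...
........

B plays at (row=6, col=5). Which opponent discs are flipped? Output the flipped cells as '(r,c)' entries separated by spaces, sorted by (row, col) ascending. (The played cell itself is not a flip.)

Dir NW: opp run (5,4) (4,3), next='.' -> no flip
Dir N: opp run (5,5) capped by B -> flip
Dir NE: first cell 'B' (not opp) -> no flip
Dir W: opp run (6,4), next='.' -> no flip
Dir E: first cell '.' (not opp) -> no flip
Dir SW: first cell '.' (not opp) -> no flip
Dir S: first cell '.' (not opp) -> no flip
Dir SE: first cell '.' (not opp) -> no flip

Answer: (5,5)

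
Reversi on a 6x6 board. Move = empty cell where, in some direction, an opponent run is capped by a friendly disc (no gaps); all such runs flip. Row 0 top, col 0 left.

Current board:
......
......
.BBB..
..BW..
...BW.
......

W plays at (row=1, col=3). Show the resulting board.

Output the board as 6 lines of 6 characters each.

Answer: ......
...W..
.BBW..
..BW..
...BW.
......

Derivation:
Place W at (1,3); scan 8 dirs for brackets.
Dir NW: first cell '.' (not opp) -> no flip
Dir N: first cell '.' (not opp) -> no flip
Dir NE: first cell '.' (not opp) -> no flip
Dir W: first cell '.' (not opp) -> no flip
Dir E: first cell '.' (not opp) -> no flip
Dir SW: opp run (2,2), next='.' -> no flip
Dir S: opp run (2,3) capped by W -> flip
Dir SE: first cell '.' (not opp) -> no flip
All flips: (2,3)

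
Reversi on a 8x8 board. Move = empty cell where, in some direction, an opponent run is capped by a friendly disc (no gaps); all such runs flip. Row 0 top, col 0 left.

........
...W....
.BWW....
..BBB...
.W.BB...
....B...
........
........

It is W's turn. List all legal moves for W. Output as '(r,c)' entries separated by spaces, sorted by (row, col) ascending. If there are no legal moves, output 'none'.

Answer: (2,0) (4,2) (4,5) (5,3) (5,5)

Derivation:
(1,0): no bracket -> illegal
(1,1): no bracket -> illegal
(1,2): no bracket -> illegal
(2,0): flips 1 -> legal
(2,4): no bracket -> illegal
(2,5): no bracket -> illegal
(3,0): no bracket -> illegal
(3,1): no bracket -> illegal
(3,5): no bracket -> illegal
(4,2): flips 1 -> legal
(4,5): flips 1 -> legal
(5,2): no bracket -> illegal
(5,3): flips 2 -> legal
(5,5): flips 2 -> legal
(6,3): no bracket -> illegal
(6,4): no bracket -> illegal
(6,5): no bracket -> illegal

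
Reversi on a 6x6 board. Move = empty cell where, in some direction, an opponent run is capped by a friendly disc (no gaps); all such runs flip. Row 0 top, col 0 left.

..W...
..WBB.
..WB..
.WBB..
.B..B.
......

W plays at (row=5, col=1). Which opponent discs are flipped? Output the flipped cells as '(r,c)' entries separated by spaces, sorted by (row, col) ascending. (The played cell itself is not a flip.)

Dir NW: first cell '.' (not opp) -> no flip
Dir N: opp run (4,1) capped by W -> flip
Dir NE: first cell '.' (not opp) -> no flip
Dir W: first cell '.' (not opp) -> no flip
Dir E: first cell '.' (not opp) -> no flip
Dir SW: edge -> no flip
Dir S: edge -> no flip
Dir SE: edge -> no flip

Answer: (4,1)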